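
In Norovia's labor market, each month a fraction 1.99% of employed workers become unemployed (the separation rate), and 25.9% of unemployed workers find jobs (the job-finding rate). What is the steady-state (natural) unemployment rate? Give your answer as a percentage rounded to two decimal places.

At steady state the flows balance: s·E = f·U, so U/(E+U) = s/(s+f).
u* = 1.99 / (1.99 + 25.9) = 1.99 / 27.89 = 7.14%.

Steady-state unemployment rate ≈ 7.14%.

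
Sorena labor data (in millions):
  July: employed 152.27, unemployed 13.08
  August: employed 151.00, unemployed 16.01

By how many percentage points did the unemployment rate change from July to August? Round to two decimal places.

The unemployment rate changed by +1.68 percentage points.

July: labor force = 152.27 + 13.08 = 165.35; u = 13.08/165.35 = 7.91%.
August: labor force = 151.00 + 16.01 = 167.01; u = 16.01/167.01 = 9.59%.
Change = 9.59% − 7.91% = +1.68 pp.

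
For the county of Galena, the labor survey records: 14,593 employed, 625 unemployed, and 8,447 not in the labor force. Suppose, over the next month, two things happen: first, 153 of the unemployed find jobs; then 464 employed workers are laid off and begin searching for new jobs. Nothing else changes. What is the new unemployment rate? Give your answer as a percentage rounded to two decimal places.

New unemployment rate ≈ 6.15%.

Initially, labor force = 14,593 + 625 = 15,218, so u = 625/15,218 = 4.11%.
After the first change, unemployed falls and employed rises by 153; labor force unchanged → E = 14,746, U = 472, labor force = 15,218.
After the second change, employed falls and unemployed rises by 464; labor force unchanged → E = 14,282, U = 936, labor force = 15,218.
New unemployment rate = 936 / 15,218 = 6.15%.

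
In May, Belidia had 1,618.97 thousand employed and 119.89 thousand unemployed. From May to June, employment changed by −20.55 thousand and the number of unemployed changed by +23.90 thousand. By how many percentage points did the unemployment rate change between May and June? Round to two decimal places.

May: labor force = 1,618.97 + 119.89 = 1,738.86; u = 119.89/1,738.86 = 6.89%.
June: labor force = 1,598.42 + 143.79 = 1,742.21; u = 143.79/1,742.21 = 8.25%.
Change = 8.25% − 6.89% = +1.36 pp.

The unemployment rate changed by +1.36 percentage points.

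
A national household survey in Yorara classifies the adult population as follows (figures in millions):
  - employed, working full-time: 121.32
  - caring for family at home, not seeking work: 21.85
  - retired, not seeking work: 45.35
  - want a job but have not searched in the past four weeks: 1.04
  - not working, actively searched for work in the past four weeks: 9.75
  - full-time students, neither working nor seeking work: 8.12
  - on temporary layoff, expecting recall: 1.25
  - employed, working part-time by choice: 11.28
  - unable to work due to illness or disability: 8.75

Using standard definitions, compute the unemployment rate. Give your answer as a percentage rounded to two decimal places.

Employed = 121.32 + 11.28 = 132.60 million.
Unemployed = 9.75 + 1.25 = 11.00 million (jobless and actively searching, or on temporary layoff).
Labor force = 132.60 + 11.00 = 143.60 million.
Unemployment rate = 11.00 / 143.60 = 7.66%.

Unemployment rate ≈ 7.66%.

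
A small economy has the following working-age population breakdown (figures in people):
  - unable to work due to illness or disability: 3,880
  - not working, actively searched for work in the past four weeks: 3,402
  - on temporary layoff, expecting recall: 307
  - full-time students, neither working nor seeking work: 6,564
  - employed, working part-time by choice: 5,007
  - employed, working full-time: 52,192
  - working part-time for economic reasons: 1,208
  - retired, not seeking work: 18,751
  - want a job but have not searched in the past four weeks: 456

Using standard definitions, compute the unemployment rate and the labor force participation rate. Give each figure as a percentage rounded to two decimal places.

Unemployment rate ≈ 5.97%; labor force participation rate ≈ 67.69%.

Employed = 5,007 + 52,192 + 1,208 = 58,407 (anyone who worked, including part-time for economic reasons, counts as employed).
Unemployed = 3,402 + 307 = 3,709 (jobless and actively searching, or on temporary layoff).
Labor force = 58,407 + 3,709 = 62,116.
Not in labor force = 3,880 + 6,564 + 18,751 + 456 = 29,651 (those not working and not actively searching are outside the labor force — including those who want a job but have given up searching).
Civilian working-age population = 62,116 + 29,651 = 91,767.
Unemployment rate = 3,709 / 62,116 = 5.97%.
Labor force participation rate = 62,116 / 91,767 = 67.69%.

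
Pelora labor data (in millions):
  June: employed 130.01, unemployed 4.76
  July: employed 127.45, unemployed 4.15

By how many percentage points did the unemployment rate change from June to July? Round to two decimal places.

June: labor force = 130.01 + 4.76 = 134.77; u = 4.76/134.77 = 3.53%.
July: labor force = 127.45 + 4.15 = 131.60; u = 4.15/131.60 = 3.15%.
Change = 3.15% − 3.53% = −0.38 pp.

The unemployment rate changed by −0.38 percentage points.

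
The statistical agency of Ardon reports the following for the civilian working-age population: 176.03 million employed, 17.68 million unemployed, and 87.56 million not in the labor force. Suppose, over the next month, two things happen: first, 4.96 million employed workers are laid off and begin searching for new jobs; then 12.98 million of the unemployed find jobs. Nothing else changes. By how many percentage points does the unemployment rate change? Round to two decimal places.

Initially, labor force = 176.03 + 17.68 = 193.71 million, so u = 17.68/193.71 = 9.13%.
After the first change, employed falls and unemployed rises by 4.96; labor force unchanged → E = 171.07, U = 22.64, labor force = 193.71 million.
After the second change, unemployed falls and employed rises by 12.98; labor force unchanged → E = 184.05, U = 9.66, labor force = 193.71 million.
New unemployment rate = 9.66 / 193.71 = 4.99%.
Change = 4.99% − 9.13% = −4.14 percentage points.

The unemployment rate changes by −4.14 percentage points.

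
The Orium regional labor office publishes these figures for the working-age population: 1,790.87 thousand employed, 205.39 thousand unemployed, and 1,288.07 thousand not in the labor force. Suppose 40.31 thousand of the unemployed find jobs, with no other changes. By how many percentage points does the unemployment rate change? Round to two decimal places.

The unemployment rate changes by −2.02 percentage points.

Initially, labor force = 1,790.87 + 205.39 = 1,996.26 thousand, so u = 205.39/1,996.26 = 10.29%.
After the change, unemployed falls and employed rises by 40.31; labor force unchanged → E = 1,831.18, U = 165.08, labor force = 1,996.26 thousand.
New unemployment rate = 165.08 / 1,996.26 = 8.27%.
Change = 8.27% − 10.29% = −2.02 percentage points.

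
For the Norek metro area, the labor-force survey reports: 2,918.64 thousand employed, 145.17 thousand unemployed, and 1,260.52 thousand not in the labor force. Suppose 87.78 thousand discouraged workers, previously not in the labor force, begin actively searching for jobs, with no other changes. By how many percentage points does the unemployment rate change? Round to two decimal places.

The unemployment rate changes by +2.65 percentage points.

Initially, labor force = 2,918.64 + 145.17 = 3,063.81 thousand, so u = 145.17/3,063.81 = 4.74%.
After the change, unemployed and labor force both rise by 87.78 → E = 2,918.64, U = 232.95, labor force = 3,151.59 thousand.
New unemployment rate = 232.95 / 3,151.59 = 7.39%.
Change = 7.39% − 4.74% = +2.65 percentage points.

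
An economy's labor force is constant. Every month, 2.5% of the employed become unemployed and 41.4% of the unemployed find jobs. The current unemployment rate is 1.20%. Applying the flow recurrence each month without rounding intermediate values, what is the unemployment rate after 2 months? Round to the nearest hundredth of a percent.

Unemployment rate after two months ≈ 4.28%.

With a fixed labor force, u_{t+1} = u_t + s·(1−u_t) − f·u_t = u_t·(1−s−f) + s.
Here 1−s−f = 0.561 and s = 0.025.
u_1 = 0.012000 × 0.561 + 0.025 = 0.031732.
u_2 = 0.031732 × 0.561 + 0.025 = 0.042802.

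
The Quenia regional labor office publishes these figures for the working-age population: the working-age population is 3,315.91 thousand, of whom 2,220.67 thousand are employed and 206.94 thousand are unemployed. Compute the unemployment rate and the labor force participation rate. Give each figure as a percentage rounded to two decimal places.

Unemployment rate ≈ 8.52%; labor force participation rate ≈ 73.21%.

Labor force = employed + unemployed = 2,220.67 + 206.94 = 2,427.61 thousand.
Unemployment rate = 206.94 / 2,427.61 = 8.52%.
Labor force participation rate = 2,427.61 / 3,315.91 = 73.21%.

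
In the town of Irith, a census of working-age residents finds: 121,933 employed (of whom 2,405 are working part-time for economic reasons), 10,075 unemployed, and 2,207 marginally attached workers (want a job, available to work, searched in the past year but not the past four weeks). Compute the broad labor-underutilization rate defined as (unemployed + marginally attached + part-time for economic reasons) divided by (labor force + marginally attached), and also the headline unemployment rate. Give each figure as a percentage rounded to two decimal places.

Labor force = 121,933 + 10,075 = 132,008.
Numerator = 10,075 + 2,207 + 2,405 = 14,687.
Denominator = 132,008 + 2,207 = 134,215.
Broad rate = 14,687 / 134,215 = 10.94%.
Headline unemployment rate = 10,075 / 132,008 = 7.63%.

Broad underutilization rate ≈ 10.94%; headline unemployment rate ≈ 7.63%.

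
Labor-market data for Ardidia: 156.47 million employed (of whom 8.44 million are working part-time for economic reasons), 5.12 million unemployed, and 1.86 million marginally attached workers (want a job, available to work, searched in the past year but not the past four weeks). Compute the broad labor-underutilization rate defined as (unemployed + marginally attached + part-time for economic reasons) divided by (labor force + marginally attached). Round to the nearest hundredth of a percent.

Labor force = 156.47 + 5.12 = 161.59 million.
Numerator = 5.12 + 1.86 + 8.44 = 15.42 million.
Denominator = 161.59 + 1.86 = 163.45 million.
Broad rate = 15.42 / 163.45 = 9.43%.

Broad underutilization rate ≈ 9.43%.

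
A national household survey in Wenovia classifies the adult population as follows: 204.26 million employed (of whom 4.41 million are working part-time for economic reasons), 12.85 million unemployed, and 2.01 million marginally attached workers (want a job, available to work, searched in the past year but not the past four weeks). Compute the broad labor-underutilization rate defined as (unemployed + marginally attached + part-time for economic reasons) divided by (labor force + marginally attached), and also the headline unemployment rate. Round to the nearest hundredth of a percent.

Labor force = 204.26 + 12.85 = 217.11 million.
Numerator = 12.85 + 2.01 + 4.41 = 19.27 million.
Denominator = 217.11 + 2.01 = 219.12 million.
Broad rate = 19.27 / 219.12 = 8.79%.
Headline unemployment rate = 12.85 / 217.11 = 5.92%.

Broad underutilization rate ≈ 8.79%; headline unemployment rate ≈ 5.92%.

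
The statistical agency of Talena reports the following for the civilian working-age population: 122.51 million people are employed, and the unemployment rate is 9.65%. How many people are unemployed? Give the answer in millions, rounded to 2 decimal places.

Let U be the number unemployed. The labor force is E + U, and U/(E+U) = 0.0965.
So U = 0.0965 × 122.51 / (1 − 0.0965) = 11.8222 / 0.9035 ≈ 13.08 million.

About 13.08 million are unemployed.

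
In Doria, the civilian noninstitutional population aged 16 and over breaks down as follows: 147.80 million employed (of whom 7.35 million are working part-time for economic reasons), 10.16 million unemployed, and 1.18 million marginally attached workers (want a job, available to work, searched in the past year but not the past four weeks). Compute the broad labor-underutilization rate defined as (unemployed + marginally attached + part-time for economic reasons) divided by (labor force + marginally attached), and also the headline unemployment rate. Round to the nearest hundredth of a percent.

Broad underutilization rate ≈ 11.74%; headline unemployment rate ≈ 6.43%.

Labor force = 147.80 + 10.16 = 157.96 million.
Numerator = 10.16 + 1.18 + 7.35 = 18.69 million.
Denominator = 157.96 + 1.18 = 159.14 million.
Broad rate = 18.69 / 159.14 = 11.74%.
Headline unemployment rate = 10.16 / 157.96 = 6.43%.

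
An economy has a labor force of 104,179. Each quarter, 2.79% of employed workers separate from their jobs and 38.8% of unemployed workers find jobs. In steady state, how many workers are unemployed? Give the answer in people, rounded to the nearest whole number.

About 6,989 are unemployed in steady state.

Steady-state unemployment rate u* = s/(s+f) = 2.79/(2.79+38.8) = 0.067083.
Unemployed = u* × labor force = 0.067083 × 104,179 ≈ 6,989.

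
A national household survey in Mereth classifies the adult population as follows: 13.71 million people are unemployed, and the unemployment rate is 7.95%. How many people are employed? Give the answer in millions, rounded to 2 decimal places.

Labor force = U / u = 13.71 / 0.0795 ≈ 172.45 million.
Employed = labor force − unemployed = 172.45 − 13.71 = 158.74 million.

About 158.74 million are employed.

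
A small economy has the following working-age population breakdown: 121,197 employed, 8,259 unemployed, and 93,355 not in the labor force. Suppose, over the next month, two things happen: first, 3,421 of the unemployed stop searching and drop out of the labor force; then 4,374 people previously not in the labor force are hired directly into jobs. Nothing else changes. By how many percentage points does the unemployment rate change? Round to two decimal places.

The unemployment rate changes by −2.67 percentage points.

Initially, labor force = 121,197 + 8,259 = 129,456, so u = 8,259/129,456 = 6.38%.
After the first change, unemployed and labor force both fall by 3,421 → E = 121,197, U = 4,838, labor force = 126,035.
After the second change, employed and labor force both rise by 4,374; unemployed unchanged → E = 125,571, U = 4,838, labor force = 130,409.
New unemployment rate = 4,838 / 130,409 = 3.71%.
Change = 3.71% − 6.38% = −2.67 percentage points.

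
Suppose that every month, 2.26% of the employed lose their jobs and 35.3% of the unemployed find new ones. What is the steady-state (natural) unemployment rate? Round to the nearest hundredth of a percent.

At steady state the flows balance: s·E = f·U, so U/(E+U) = s/(s+f).
u* = 2.26 / (2.26 + 35.3) = 2.26 / 37.56 = 6.02%.

Steady-state unemployment rate ≈ 6.02%.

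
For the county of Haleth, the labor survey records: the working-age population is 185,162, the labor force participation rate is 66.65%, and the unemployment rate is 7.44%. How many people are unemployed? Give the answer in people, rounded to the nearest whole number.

Labor force = 0.6665 × 185,162 = 123,410.
Unemployed = 0.0744 × 123,410 ≈ 9,182.

About 9,182 are unemployed.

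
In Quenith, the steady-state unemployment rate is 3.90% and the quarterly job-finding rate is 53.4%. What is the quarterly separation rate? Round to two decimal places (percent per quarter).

From u* = s/(s+f): s = u·f/(1−u).
s = 0.0390 × 53.4 / (1 − 0.0390) = 2.0826 / 0.9610 ≈ 2.17% per quarter.

Separation rate ≈ 2.17% per quarter.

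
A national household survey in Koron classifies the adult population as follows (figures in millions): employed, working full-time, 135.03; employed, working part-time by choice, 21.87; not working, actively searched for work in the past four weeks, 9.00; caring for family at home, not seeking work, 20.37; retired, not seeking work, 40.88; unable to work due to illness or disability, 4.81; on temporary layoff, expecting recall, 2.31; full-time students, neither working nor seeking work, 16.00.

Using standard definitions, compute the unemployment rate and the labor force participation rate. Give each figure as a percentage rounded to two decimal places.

Unemployment rate ≈ 6.72%; labor force participation rate ≈ 67.21%.

Employed = 135.03 + 21.87 = 156.90 million.
Unemployed = 9.00 + 2.31 = 11.31 million (jobless and actively searching, or on temporary layoff).
Labor force = 156.90 + 11.31 = 168.21 million.
Not in labor force = 20.37 + 40.88 + 4.81 + 16.00 = 82.06 million (those not working and not actively searching are outside the labor force).
Civilian working-age population = 168.21 + 82.06 = 250.27 million.
Unemployment rate = 11.31 / 168.21 = 6.72%.
Labor force participation rate = 168.21 / 250.27 = 67.21%.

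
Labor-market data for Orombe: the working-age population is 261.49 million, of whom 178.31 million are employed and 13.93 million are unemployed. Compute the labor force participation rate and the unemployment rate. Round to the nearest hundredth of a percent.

Labor force participation rate ≈ 73.52%; unemployment rate ≈ 7.25%.

Labor force = employed + unemployed = 178.31 + 13.93 = 192.24 million.
Unemployment rate = 13.93 / 192.24 = 7.25%.
Labor force participation rate = 192.24 / 261.49 = 73.52%.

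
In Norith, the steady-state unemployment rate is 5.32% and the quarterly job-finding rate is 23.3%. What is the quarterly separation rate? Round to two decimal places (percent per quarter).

Separation rate ≈ 1.31% per quarter.

From u* = s/(s+f): s = u·f/(1−u).
s = 0.0532 × 23.3 / (1 − 0.0532) = 1.2396 / 0.9468 ≈ 1.31% per quarter.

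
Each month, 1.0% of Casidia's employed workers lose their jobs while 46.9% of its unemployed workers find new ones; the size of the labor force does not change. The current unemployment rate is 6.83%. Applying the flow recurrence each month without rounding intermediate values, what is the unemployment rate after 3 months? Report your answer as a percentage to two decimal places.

With a fixed labor force, u_{t+1} = u_t + s·(1−u_t) − f·u_t = u_t·(1−s−f) + s.
Here 1−s−f = 0.521 and s = 0.010.
u_1 = 0.068300 × 0.521 + 0.010 = 0.045584.
u_2 = 0.045584 × 0.521 + 0.010 = 0.033749.
u_3 = 0.033749 × 0.521 + 0.010 = 0.027583.

Unemployment rate after three months ≈ 2.76%.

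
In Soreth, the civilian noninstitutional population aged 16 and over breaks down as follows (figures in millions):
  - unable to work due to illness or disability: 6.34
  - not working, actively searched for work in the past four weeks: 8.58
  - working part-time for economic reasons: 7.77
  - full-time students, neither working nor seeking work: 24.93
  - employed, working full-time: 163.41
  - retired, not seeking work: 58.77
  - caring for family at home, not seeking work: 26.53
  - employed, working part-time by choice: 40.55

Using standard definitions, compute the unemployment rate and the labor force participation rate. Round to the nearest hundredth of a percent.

Employed = 7.77 + 163.41 + 40.55 = 211.73 million (anyone who worked, including part-time for economic reasons, counts as employed).
Unemployed = 8.58 million.
Labor force = 211.73 + 8.58 = 220.31 million.
Not in labor force = 6.34 + 24.93 + 58.77 + 26.53 = 116.57 million (those not working and not actively searching are outside the labor force).
Civilian working-age population = 220.31 + 116.57 = 336.88 million.
Unemployment rate = 8.58 / 220.31 = 3.89%.
Labor force participation rate = 220.31 / 336.88 = 65.40%.

Unemployment rate ≈ 3.89%; labor force participation rate ≈ 65.40%.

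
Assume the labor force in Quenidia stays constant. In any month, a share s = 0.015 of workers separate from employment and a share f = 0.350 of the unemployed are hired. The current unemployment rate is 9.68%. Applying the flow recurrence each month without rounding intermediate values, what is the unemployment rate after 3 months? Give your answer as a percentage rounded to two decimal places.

Unemployment rate after three months ≈ 5.54%.

With a fixed labor force, u_{t+1} = u_t + s·(1−u_t) − f·u_t = u_t·(1−s−f) + s.
Here 1−s−f = 0.635 and s = 0.015.
u_1 = 0.096800 × 0.635 + 0.015 = 0.076468.
u_2 = 0.076468 × 0.635 + 0.015 = 0.063557.
u_3 = 0.063557 × 0.635 + 0.015 = 0.055359.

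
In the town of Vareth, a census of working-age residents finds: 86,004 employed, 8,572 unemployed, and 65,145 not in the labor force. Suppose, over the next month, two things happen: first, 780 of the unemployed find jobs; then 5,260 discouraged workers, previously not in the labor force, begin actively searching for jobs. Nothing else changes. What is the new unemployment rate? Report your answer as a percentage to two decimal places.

Initially, labor force = 86,004 + 8,572 = 94,576, so u = 8,572/94,576 = 9.06%.
After the first change, unemployed falls and employed rises by 780; labor force unchanged → E = 86,784, U = 7,792, labor force = 94,576.
After the second change, unemployed and labor force both rise by 5,260 → E = 86,784, U = 13,052, labor force = 99,836.
New unemployment rate = 13,052 / 99,836 = 13.07%.

New unemployment rate ≈ 13.07%.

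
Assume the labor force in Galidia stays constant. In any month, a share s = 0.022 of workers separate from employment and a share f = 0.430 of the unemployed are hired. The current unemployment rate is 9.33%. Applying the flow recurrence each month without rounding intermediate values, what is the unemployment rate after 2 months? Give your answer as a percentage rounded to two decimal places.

With a fixed labor force, u_{t+1} = u_t + s·(1−u_t) − f·u_t = u_t·(1−s−f) + s.
Here 1−s−f = 0.548 and s = 0.022.
u_1 = 0.093300 × 0.548 + 0.022 = 0.073128.
u_2 = 0.073128 × 0.548 + 0.022 = 0.062074.

Unemployment rate after two months ≈ 6.21%.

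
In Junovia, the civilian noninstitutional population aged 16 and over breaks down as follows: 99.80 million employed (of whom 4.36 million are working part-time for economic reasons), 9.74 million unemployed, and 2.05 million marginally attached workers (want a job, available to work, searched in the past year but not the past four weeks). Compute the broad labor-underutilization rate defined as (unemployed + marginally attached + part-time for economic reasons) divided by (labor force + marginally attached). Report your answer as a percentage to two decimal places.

Labor force = 99.80 + 9.74 = 109.54 million.
Numerator = 9.74 + 2.05 + 4.36 = 16.15 million.
Denominator = 109.54 + 2.05 = 111.59 million.
Broad rate = 16.15 / 111.59 = 14.47%.

Broad underutilization rate ≈ 14.47%.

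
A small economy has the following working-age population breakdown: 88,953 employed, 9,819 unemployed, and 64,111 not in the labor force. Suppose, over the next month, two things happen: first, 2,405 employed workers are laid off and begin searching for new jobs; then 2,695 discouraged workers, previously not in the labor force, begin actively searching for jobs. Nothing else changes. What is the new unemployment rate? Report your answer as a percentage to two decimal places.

New unemployment rate ≈ 14.70%.

Initially, labor force = 88,953 + 9,819 = 98,772, so u = 9,819/98,772 = 9.94%.
After the first change, employed falls and unemployed rises by 2,405; labor force unchanged → E = 86,548, U = 12,224, labor force = 98,772.
After the second change, unemployed and labor force both rise by 2,695 → E = 86,548, U = 14,919, labor force = 101,467.
New unemployment rate = 14,919 / 101,467 = 14.70%.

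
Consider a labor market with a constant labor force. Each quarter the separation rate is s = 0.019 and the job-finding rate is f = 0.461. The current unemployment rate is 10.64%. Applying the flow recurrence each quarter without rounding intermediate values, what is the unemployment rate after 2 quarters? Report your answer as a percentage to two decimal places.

With a fixed labor force, u_{t+1} = u_t + s·(1−u_t) − f·u_t = u_t·(1−s−f) + s.
Here 1−s−f = 0.520 and s = 0.019.
u_1 = 0.106400 × 0.520 + 0.019 = 0.074328.
u_2 = 0.074328 × 0.520 + 0.019 = 0.057651.

Unemployment rate after two quarters ≈ 5.77%.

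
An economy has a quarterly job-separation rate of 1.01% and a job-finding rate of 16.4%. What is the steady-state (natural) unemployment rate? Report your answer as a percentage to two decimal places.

At steady state the flows balance: s·E = f·U, so U/(E+U) = s/(s+f).
u* = 1.01 / (1.01 + 16.4) = 1.01 / 17.41 = 5.80%.

Steady-state unemployment rate ≈ 5.80%.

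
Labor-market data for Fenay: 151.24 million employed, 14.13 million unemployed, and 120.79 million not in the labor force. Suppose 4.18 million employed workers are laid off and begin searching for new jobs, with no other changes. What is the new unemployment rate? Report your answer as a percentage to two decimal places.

Initially, labor force = 151.24 + 14.13 = 165.37 million, so u = 14.13/165.37 = 8.54%.
After the change, employed falls and unemployed rises by 4.18; labor force unchanged → E = 147.06, U = 18.31, labor force = 165.37 million.
New unemployment rate = 18.31 / 165.37 = 11.07%.

New unemployment rate ≈ 11.07%.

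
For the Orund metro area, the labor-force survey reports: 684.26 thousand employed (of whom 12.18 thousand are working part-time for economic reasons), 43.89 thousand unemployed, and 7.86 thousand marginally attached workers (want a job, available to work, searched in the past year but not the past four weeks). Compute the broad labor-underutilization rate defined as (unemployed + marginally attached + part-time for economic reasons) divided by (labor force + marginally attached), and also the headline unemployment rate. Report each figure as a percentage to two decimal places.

Labor force = 684.26 + 43.89 = 728.15 thousand.
Numerator = 43.89 + 7.86 + 12.18 = 63.93 thousand.
Denominator = 728.15 + 7.86 = 736.01 thousand.
Broad rate = 63.93 / 736.01 = 8.69%.
Headline unemployment rate = 43.89 / 728.15 = 6.03%.

Broad underutilization rate ≈ 8.69%; headline unemployment rate ≈ 6.03%.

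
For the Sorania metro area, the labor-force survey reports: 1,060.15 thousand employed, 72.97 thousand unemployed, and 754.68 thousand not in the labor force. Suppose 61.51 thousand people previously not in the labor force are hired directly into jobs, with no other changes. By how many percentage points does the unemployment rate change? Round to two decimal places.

The unemployment rate changes by −0.33 percentage points.

Initially, labor force = 1,060.15 + 72.97 = 1,133.12 thousand, so u = 72.97/1,133.12 = 6.44%.
After the change, employed and labor force both rise by 61.51; unemployed unchanged → E = 1,121.66, U = 72.97, labor force = 1,194.63 thousand.
New unemployment rate = 72.97 / 1,194.63 = 6.11%.
Change = 6.11% − 6.44% = −0.33 percentage points.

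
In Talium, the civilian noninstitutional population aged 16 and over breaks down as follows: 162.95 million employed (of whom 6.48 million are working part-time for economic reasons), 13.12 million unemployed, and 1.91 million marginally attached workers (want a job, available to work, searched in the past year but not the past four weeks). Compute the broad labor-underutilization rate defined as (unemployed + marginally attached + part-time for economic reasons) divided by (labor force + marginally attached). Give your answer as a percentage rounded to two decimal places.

Labor force = 162.95 + 13.12 = 176.07 million.
Numerator = 13.12 + 1.91 + 6.48 = 21.51 million.
Denominator = 176.07 + 1.91 = 177.98 million.
Broad rate = 21.51 / 177.98 = 12.09%.

Broad underutilization rate ≈ 12.09%.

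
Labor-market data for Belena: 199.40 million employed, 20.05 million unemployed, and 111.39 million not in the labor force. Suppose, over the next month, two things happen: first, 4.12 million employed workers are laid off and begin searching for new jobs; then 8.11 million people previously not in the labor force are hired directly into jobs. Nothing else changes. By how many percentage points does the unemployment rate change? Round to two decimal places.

The unemployment rate changes by +1.48 percentage points.

Initially, labor force = 199.40 + 20.05 = 219.45 million, so u = 20.05/219.45 = 9.14%.
After the first change, employed falls and unemployed rises by 4.12; labor force unchanged → E = 195.28, U = 24.17, labor force = 219.45 million.
After the second change, employed and labor force both rise by 8.11; unemployed unchanged → E = 203.39, U = 24.17, labor force = 227.56 million.
New unemployment rate = 24.17 / 227.56 = 10.62%.
Change = 10.62% − 9.14% = +1.48 percentage points.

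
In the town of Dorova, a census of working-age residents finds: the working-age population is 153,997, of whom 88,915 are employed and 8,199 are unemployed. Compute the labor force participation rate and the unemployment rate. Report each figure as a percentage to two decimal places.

Labor force participation rate ≈ 63.06%; unemployment rate ≈ 8.44%.

Labor force = employed + unemployed = 88,915 + 8,199 = 97,114.
Unemployment rate = 8,199 / 97,114 = 8.44%.
Labor force participation rate = 97,114 / 153,997 = 63.06%.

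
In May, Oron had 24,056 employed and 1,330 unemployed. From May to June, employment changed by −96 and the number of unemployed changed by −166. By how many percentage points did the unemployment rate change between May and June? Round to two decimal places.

May: labor force = 24,056 + 1,330 = 25,386; u = 1,330/25,386 = 5.24%.
June: labor force = 23,960 + 1,164 = 25,124; u = 1,164/25,124 = 4.63%.
Change = 4.63% − 5.24% = −0.61 pp.

The unemployment rate changed by −0.61 percentage points.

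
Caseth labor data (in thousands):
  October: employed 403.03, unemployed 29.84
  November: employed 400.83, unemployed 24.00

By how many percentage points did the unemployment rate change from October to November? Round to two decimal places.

October: labor force = 403.03 + 29.84 = 432.87; u = 29.84/432.87 = 6.89%.
November: labor force = 400.83 + 24.00 = 424.83; u = 24.00/424.83 = 5.65%.
Change = 5.65% − 6.89% = −1.24 pp.

The unemployment rate changed by −1.24 percentage points.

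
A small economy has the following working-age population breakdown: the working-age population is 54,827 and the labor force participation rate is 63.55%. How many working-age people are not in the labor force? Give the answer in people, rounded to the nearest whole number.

About 19,984 are not in the labor force.

Share not in the labor force = 1 − 0.6355 = 0.3645.
Not in labor force = 0.3645 × 54,827 ≈ 19,984.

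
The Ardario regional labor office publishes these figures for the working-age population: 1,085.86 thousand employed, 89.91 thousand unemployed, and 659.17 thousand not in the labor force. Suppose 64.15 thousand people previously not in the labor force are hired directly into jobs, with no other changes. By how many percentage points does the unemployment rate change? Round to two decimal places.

Initially, labor force = 1,085.86 + 89.91 = 1,175.77 thousand, so u = 89.91/1,175.77 = 7.65%.
After the change, employed and labor force both rise by 64.15; unemployed unchanged → E = 1,150.01, U = 89.91, labor force = 1,239.92 thousand.
New unemployment rate = 89.91 / 1,239.92 = 7.25%.
Change = 7.25% − 7.65% = −0.40 percentage points.

The unemployment rate changes by −0.40 percentage points.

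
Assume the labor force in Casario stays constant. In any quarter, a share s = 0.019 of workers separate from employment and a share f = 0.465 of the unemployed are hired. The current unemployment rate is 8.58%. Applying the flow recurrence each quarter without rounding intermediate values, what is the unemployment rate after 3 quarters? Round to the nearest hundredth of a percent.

With a fixed labor force, u_{t+1} = u_t + s·(1−u_t) − f·u_t = u_t·(1−s−f) + s.
Here 1−s−f = 0.516 and s = 0.019.
u_1 = 0.085800 × 0.516 + 0.019 = 0.063273.
u_2 = 0.063273 × 0.516 + 0.019 = 0.051649.
u_3 = 0.051649 × 0.516 + 0.019 = 0.045651.

Unemployment rate after three quarters ≈ 4.57%.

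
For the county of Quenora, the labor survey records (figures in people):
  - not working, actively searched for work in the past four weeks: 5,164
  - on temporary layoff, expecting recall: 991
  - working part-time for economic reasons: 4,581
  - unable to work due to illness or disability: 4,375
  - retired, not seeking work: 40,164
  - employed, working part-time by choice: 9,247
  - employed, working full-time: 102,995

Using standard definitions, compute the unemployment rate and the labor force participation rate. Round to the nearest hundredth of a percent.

Employed = 4,581 + 9,247 + 102,995 = 116,823 (anyone who worked, including part-time for economic reasons, counts as employed).
Unemployed = 5,164 + 991 = 6,155 (jobless and actively searching, or on temporary layoff).
Labor force = 116,823 + 6,155 = 122,978.
Not in labor force = 4,375 + 40,164 = 44,539 (those not working and not actively searching are outside the labor force).
Civilian working-age population = 122,978 + 44,539 = 167,517.
Unemployment rate = 6,155 / 122,978 = 5.00%.
Labor force participation rate = 122,978 / 167,517 = 73.41%.

Unemployment rate ≈ 5.00%; labor force participation rate ≈ 73.41%.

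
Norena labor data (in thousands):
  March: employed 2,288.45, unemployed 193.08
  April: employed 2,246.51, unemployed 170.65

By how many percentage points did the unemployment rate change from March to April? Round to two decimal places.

The unemployment rate changed by −0.72 percentage points.

March: labor force = 2,288.45 + 193.08 = 2,481.53; u = 193.08/2,481.53 = 7.78%.
April: labor force = 2,246.51 + 170.65 = 2,417.16; u = 170.65/2,417.16 = 7.06%.
Change = 7.06% − 7.78% = −0.72 pp.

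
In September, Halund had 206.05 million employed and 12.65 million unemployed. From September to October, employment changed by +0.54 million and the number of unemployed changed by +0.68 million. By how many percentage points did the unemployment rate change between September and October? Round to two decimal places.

September: labor force = 206.05 + 12.65 = 218.70; u = 12.65/218.70 = 5.78%.
October: labor force = 206.59 + 13.33 = 219.92; u = 13.33/219.92 = 6.06%.
Change = 6.06% − 5.78% = +0.28 pp.

The unemployment rate changed by +0.28 percentage points.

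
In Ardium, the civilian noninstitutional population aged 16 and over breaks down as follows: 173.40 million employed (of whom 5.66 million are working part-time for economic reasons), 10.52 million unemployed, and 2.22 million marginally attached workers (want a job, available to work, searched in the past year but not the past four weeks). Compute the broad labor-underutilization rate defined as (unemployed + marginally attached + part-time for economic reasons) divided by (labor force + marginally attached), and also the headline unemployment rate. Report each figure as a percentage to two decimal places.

Broad underutilization rate ≈ 9.89%; headline unemployment rate ≈ 5.72%.

Labor force = 173.40 + 10.52 = 183.92 million.
Numerator = 10.52 + 2.22 + 5.66 = 18.40 million.
Denominator = 183.92 + 2.22 = 186.14 million.
Broad rate = 18.40 / 186.14 = 9.89%.
Headline unemployment rate = 10.52 / 183.92 = 5.72%.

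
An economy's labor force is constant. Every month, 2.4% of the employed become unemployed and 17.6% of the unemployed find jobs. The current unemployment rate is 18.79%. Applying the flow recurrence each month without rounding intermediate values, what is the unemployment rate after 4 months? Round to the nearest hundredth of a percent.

Unemployment rate after four months ≈ 14.78%.

With a fixed labor force, u_{t+1} = u_t + s·(1−u_t) − f·u_t = u_t·(1−s−f) + s.
Here 1−s−f = 0.800 and s = 0.024.
u_1 = 0.187900 × 0.800 + 0.024 = 0.174320.
u_2 = 0.174320 × 0.800 + 0.024 = 0.163456.
u_3 = 0.163456 × 0.800 + 0.024 = 0.154765.
u_4 = 0.154765 × 0.800 + 0.024 = 0.147812.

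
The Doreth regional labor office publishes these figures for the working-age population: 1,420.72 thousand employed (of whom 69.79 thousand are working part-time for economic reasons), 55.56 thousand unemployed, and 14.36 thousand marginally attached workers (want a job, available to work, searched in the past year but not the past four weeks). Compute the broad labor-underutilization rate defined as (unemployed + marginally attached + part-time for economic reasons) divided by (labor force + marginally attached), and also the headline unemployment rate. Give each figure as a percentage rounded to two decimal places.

Labor force = 1,420.72 + 55.56 = 1,476.28 thousand.
Numerator = 55.56 + 14.36 + 69.79 = 139.71 thousand.
Denominator = 1,476.28 + 14.36 = 1,490.64 thousand.
Broad rate = 139.71 / 1,490.64 = 9.37%.
Headline unemployment rate = 55.56 / 1,476.28 = 3.76%.

Broad underutilization rate ≈ 9.37%; headline unemployment rate ≈ 3.76%.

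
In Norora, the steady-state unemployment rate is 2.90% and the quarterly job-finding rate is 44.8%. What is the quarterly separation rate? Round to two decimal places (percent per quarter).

From u* = s/(s+f): s = u·f/(1−u).
s = 0.0290 × 44.8 / (1 − 0.0290) = 1.2992 / 0.9710 ≈ 1.34% per quarter.

Separation rate ≈ 1.34% per quarter.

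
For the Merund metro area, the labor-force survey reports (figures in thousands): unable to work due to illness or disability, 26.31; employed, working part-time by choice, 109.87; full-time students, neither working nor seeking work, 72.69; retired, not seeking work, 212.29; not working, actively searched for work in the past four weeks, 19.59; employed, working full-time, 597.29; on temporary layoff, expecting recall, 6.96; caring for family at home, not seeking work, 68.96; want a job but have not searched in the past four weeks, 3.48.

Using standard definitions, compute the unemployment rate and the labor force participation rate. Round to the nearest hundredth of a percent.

Unemployment rate ≈ 3.62%; labor force participation rate ≈ 65.66%.

Employed = 109.87 + 597.29 = 707.16 thousand.
Unemployed = 19.59 + 6.96 = 26.55 thousand (jobless and actively searching, or on temporary layoff).
Labor force = 707.16 + 26.55 = 733.71 thousand.
Not in labor force = 26.31 + 72.69 + 212.29 + 68.96 + 3.48 = 383.73 thousand (those not working and not actively searching are outside the labor force — including those who want a job but have given up searching).
Civilian working-age population = 733.71 + 383.73 = 1,117.44 thousand.
Unemployment rate = 26.55 / 733.71 = 3.62%.
Labor force participation rate = 733.71 / 1,117.44 = 65.66%.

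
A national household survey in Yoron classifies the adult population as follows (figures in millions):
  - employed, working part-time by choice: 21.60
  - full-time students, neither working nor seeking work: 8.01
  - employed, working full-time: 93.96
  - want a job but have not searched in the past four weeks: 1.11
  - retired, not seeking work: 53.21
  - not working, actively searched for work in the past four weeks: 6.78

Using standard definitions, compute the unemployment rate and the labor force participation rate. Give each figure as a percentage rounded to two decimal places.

Employed = 21.60 + 93.96 = 115.56 million.
Unemployed = 6.78 million.
Labor force = 115.56 + 6.78 = 122.34 million.
Not in labor force = 8.01 + 1.11 + 53.21 = 62.33 million (those not working and not actively searching are outside the labor force — including those who want a job but have given up searching).
Civilian working-age population = 122.34 + 62.33 = 184.67 million.
Unemployment rate = 6.78 / 122.34 = 5.54%.
Labor force participation rate = 122.34 / 184.67 = 66.25%.

Unemployment rate ≈ 5.54%; labor force participation rate ≈ 66.25%.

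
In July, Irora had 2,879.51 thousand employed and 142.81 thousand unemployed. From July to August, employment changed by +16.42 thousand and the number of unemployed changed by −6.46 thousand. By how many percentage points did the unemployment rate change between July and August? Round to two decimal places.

July: labor force = 2,879.51 + 142.81 = 3,022.32; u = 142.81/3,022.32 = 4.73%.
August: labor force = 2,895.93 + 136.35 = 3,032.28; u = 136.35/3,032.28 = 4.50%.
Change = 4.50% − 4.73% = −0.23 pp.

The unemployment rate changed by −0.23 percentage points.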